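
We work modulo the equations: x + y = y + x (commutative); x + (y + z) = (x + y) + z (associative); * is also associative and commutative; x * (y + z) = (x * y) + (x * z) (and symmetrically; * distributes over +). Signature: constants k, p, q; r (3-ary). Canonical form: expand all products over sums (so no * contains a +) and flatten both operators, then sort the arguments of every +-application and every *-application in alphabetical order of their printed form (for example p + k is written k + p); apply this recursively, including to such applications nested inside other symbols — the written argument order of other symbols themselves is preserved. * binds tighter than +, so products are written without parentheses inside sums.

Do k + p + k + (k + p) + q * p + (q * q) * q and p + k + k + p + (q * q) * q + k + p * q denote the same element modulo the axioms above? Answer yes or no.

Left:  k + p + k + (k + p) + q * p + (q * q) * q
  Flatten:  k + p + k + k + p + p * q + q * q * q
  Sort:  k + k + k + p + p + p * q + q * q * q
Right:  p + k + k + p + (q * q) * q + k + p * q
  Un-nest:  p + k + k + p + q * q * q + k + p * q
  Order the arguments:  k + k + k + p + p + p * q + q * q * q

Answer: yes — both canonical forms are k + k + k + p + p + p * q + q * q * q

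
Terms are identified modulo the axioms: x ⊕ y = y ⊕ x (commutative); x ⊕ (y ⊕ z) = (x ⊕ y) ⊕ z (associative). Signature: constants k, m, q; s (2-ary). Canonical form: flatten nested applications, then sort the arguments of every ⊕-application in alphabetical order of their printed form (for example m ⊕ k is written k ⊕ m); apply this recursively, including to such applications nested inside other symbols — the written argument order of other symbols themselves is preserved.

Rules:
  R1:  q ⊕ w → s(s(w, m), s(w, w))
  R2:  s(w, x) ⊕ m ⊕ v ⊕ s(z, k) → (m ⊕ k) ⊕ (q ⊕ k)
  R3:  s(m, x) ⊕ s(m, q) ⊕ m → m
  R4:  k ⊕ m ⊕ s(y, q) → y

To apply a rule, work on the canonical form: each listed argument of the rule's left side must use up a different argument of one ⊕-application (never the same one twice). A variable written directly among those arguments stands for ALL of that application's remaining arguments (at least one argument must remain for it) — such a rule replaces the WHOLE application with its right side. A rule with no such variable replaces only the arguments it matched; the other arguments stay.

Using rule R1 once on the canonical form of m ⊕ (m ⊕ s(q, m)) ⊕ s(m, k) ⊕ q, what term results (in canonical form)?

Answer: s(s(m ⊕ m ⊕ s(m, k) ⊕ s(q, m), m), s(m ⊕ m ⊕ s(m, k) ⊕ s(q, m), m ⊕ m ⊕ s(m, k) ⊕ s(q, m)))

Derivation:
Canonical form:  m ⊕ m ⊕ q ⊕ s(m, k) ⊕ s(q, m)
R1 matches:  uses q;  w := m ⊕ m ⊕ s(m, k) ⊕ s(q, m)
Every leftover argument binds to the variable; the entire application is replaced.
New term:  s(s(m ⊕ m ⊕ s(m, k) ⊕ s(q, m), m), s(m ⊕ m ⊕ s(m, k) ⊕ s(q, m), m ⊕ m ⊕ s(m, k) ⊕ s(q, m)))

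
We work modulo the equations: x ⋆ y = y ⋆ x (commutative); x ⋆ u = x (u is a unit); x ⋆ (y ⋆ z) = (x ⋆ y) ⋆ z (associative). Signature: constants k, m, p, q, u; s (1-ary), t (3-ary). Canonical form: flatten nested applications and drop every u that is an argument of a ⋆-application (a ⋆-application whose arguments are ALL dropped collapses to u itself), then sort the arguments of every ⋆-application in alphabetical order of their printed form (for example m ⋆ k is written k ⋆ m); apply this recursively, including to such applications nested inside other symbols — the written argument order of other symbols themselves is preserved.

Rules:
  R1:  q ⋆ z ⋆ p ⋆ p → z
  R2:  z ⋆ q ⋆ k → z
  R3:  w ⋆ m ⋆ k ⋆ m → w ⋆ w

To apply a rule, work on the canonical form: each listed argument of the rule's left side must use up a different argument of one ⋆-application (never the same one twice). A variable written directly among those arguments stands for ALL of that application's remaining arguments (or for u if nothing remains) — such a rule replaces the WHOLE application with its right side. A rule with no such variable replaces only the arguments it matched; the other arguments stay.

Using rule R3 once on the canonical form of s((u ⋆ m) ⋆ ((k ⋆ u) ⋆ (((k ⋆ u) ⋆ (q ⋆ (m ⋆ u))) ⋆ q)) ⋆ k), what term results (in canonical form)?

Canonical form:  s(k ⋆ k ⋆ k ⋆ m ⋆ m ⋆ q ⋆ q)
R3 matches:  uses k, m, m;  w := k ⋆ k ⋆ q ⋆ q
The extension variable absorbs all remaining arguments, so the whole application is rewritten.
Result:  s(k ⋆ k ⋆ k ⋆ k ⋆ q ⋆ q ⋆ q ⋆ q)

Answer: s(k ⋆ k ⋆ k ⋆ k ⋆ q ⋆ q ⋆ q ⋆ q)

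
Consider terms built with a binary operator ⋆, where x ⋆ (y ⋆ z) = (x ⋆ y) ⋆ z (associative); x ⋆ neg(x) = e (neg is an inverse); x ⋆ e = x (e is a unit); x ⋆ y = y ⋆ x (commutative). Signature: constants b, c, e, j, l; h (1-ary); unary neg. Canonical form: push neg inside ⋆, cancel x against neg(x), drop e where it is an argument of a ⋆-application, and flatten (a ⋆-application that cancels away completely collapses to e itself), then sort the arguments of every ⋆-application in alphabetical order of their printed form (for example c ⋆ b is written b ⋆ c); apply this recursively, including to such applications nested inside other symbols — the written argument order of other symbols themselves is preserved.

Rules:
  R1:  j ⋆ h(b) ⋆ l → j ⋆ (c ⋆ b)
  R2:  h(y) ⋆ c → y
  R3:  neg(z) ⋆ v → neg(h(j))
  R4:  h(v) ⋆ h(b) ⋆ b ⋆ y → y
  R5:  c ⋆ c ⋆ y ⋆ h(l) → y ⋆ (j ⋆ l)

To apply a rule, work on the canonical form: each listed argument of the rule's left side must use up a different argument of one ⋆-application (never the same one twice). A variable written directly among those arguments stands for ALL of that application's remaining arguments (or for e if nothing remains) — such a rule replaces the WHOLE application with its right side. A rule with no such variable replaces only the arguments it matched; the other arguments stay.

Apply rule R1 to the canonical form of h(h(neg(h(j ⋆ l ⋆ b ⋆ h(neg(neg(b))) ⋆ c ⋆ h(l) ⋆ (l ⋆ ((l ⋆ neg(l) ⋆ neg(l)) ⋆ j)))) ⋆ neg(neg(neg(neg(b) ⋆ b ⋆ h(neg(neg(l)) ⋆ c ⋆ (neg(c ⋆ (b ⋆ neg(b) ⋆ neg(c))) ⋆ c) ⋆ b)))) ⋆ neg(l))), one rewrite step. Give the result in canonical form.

Canonical form:  h(h(neg(h(b ⋆ c ⋆ c ⋆ l)) ⋆ neg(h(b ⋆ c ⋆ h(b) ⋆ h(l) ⋆ j ⋆ j ⋆ l)) ⋆ neg(l)))
R1 matches:  uses h(b), j, l
Result:  h(h(neg(h(b ⋆ b ⋆ c ⋆ c ⋆ h(l) ⋆ j ⋆ j)) ⋆ neg(h(b ⋆ c ⋆ c ⋆ l)) ⋆ neg(l)))

Answer: h(h(neg(h(b ⋆ b ⋆ c ⋆ c ⋆ h(l) ⋆ j ⋆ j)) ⋆ neg(h(b ⋆ c ⋆ c ⋆ l)) ⋆ neg(l)))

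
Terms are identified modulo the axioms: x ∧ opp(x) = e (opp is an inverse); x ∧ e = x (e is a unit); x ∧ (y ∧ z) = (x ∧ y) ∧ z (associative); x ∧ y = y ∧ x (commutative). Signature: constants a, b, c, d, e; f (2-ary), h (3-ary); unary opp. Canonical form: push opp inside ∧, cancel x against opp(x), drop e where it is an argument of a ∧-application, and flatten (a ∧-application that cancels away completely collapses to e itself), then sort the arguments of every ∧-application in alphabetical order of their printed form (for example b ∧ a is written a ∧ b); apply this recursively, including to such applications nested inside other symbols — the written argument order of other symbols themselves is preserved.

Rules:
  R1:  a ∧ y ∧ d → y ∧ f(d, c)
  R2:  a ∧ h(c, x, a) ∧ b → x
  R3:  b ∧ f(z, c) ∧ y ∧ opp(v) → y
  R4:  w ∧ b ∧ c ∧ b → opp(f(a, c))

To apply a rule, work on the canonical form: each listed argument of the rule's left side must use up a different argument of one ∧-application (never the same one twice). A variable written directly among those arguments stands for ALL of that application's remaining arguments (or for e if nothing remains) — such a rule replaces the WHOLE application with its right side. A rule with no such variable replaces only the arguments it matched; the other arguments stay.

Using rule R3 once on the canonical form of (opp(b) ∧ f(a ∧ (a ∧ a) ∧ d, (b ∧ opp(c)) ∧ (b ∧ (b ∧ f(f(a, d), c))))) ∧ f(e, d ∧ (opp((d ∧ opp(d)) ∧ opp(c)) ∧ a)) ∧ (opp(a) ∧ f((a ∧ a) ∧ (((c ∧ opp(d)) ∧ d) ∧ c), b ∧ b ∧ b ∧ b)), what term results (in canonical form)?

Canonical form:  f(a ∧ a ∧ a ∧ d, b ∧ b ∧ b ∧ f(f(a, d), c) ∧ opp(c)) ∧ f(a ∧ a ∧ c ∧ c, b ∧ b ∧ b ∧ b) ∧ f(e, a ∧ c ∧ d) ∧ opp(a) ∧ opp(b)
Match R3:  consume b, f(f(a, d), c), opp(c);  v := c, y := b ∧ b, z := f(a, d)
The variable takes the whole remainder — replace the entire application.
Result:  f(a ∧ a ∧ a ∧ d, b ∧ b) ∧ f(a ∧ a ∧ c ∧ c, b ∧ b ∧ b ∧ b) ∧ f(e, a ∧ c ∧ d) ∧ opp(a) ∧ opp(b)

Answer: f(a ∧ a ∧ a ∧ d, b ∧ b) ∧ f(a ∧ a ∧ c ∧ c, b ∧ b ∧ b ∧ b) ∧ f(e, a ∧ c ∧ d) ∧ opp(a) ∧ opp(b)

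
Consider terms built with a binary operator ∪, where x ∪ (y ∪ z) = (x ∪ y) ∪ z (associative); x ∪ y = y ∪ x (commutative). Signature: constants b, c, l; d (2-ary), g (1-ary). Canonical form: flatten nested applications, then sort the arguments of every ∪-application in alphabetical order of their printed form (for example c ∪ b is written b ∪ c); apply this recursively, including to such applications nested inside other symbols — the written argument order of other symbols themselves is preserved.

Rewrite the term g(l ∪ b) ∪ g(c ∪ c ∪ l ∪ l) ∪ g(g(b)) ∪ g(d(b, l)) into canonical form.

Canonicalize subterm:  g(l ∪ b)  →  g(b ∪ l)
Sort arguments:  g(b ∪ l) ∪ g(c ∪ c ∪ l ∪ l) ∪ g(d(b, l)) ∪ g(g(b))

Answer: g(b ∪ l) ∪ g(c ∪ c ∪ l ∪ l) ∪ g(d(b, l)) ∪ g(g(b))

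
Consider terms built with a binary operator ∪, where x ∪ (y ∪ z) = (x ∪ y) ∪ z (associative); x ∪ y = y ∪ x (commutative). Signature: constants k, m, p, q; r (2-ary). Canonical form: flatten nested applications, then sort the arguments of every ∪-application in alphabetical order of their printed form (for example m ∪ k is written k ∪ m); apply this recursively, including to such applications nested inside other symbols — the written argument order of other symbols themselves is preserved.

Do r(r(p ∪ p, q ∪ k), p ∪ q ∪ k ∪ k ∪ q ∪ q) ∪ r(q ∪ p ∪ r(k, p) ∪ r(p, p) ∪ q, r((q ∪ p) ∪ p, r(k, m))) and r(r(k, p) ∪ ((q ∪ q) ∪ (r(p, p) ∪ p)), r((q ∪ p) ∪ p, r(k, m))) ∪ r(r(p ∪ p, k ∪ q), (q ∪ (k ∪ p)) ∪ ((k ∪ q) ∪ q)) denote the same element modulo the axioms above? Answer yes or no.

Answer: yes — both canonical forms are r(p ∪ q ∪ q ∪ r(k, p) ∪ r(p, p), r(p ∪ p ∪ q, r(k, m))) ∪ r(r(p ∪ p, k ∪ q), k ∪ k ∪ p ∪ q ∪ q ∪ q)

Derivation:
Left:  r(r(p ∪ p, q ∪ k), p ∪ q ∪ k ∪ k ∪ q ∪ q) ∪ r(q ∪ p ∪ r(k, p) ∪ r(p, p) ∪ q, r((q ∪ p) ∪ p, r(k, m)))
  Canonicalize subterm:  r(r(p ∪ p, q ∪ k), p ∪ q ∪ k ∪ k ∪ q ∪ q)  →  r(r(p ∪ p, k ∪ q), k ∪ k ∪ p ∪ q ∪ q ∪ q)
  Simplify inside:  r(q ∪ p ∪ r(k, p) ∪ r(p, p) ∪ q, r((q ∪ p) ∪ p, r(k, m)))  →  r(p ∪ q ∪ q ∪ r(k, p) ∪ r(p, p), r(p ∪ p ∪ q, r(k, m)))
  Order the arguments:  r(p ∪ q ∪ q ∪ r(k, p) ∪ r(p, p), r(p ∪ p ∪ q, r(k, m))) ∪ r(r(p ∪ p, k ∪ q), k ∪ k ∪ p ∪ q ∪ q ∪ q)
Right:  r(r(k, p) ∪ ((q ∪ q) ∪ (r(p, p) ∪ p)), r((q ∪ p) ∪ p, r(k, m))) ∪ r(r(p ∪ p, k ∪ q), (q ∪ (k ∪ p)) ∪ ((k ∪ q) ∪ q))
  Inside:  r(r(k, p) ∪ ((q ∪ q) ∪ (r(p, p) ∪ p)), r((q ∪ p) ∪ p, r(k, m)))  →  r(p ∪ q ∪ q ∪ r(k, p) ∪ r(p, p), r(p ∪ p ∪ q, r(k, m)))
  Inside:  r(r(p ∪ p, k ∪ q), (q ∪ (k ∪ p)) ∪ ((k ∪ q) ∪ q))  →  r(r(p ∪ p, k ∪ q), k ∪ k ∪ p ∪ q ∪ q ∪ q)
  Sort:  r(p ∪ q ∪ q ∪ r(k, p) ∪ r(p, p), r(p ∪ p ∪ q, r(k, m))) ∪ r(r(p ∪ p, k ∪ q), k ∪ k ∪ p ∪ q ∪ q ∪ q)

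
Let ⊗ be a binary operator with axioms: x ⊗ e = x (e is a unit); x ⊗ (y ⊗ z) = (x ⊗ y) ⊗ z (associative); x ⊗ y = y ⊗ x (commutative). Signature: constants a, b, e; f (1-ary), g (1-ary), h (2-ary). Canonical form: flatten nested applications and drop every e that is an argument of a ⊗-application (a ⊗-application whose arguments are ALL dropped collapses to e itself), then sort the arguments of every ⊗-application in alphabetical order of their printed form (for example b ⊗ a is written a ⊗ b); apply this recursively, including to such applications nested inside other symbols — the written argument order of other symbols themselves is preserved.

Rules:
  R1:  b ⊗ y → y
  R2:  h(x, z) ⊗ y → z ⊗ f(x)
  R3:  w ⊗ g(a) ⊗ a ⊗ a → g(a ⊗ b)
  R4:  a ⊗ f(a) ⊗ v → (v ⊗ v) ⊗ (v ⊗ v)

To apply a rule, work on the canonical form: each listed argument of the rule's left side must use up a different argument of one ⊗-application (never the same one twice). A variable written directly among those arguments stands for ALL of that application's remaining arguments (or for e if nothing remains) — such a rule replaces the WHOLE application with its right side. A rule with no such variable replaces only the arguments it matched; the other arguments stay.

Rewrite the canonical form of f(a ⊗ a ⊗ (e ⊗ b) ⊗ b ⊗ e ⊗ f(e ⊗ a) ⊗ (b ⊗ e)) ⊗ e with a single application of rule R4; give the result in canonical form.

Answer: f(a ⊗ a ⊗ a ⊗ a ⊗ b ⊗ b ⊗ b ⊗ b ⊗ b ⊗ b ⊗ b ⊗ b ⊗ b ⊗ b ⊗ b ⊗ b)

Derivation:
Canonical form:  f(a ⊗ a ⊗ b ⊗ b ⊗ b ⊗ f(a))
Match R4:  consume a, f(a);  v := a ⊗ b ⊗ b ⊗ b
Every leftover argument binds to the variable; the entire application is replaced.
Result:  f(a ⊗ a ⊗ a ⊗ a ⊗ b ⊗ b ⊗ b ⊗ b ⊗ b ⊗ b ⊗ b ⊗ b ⊗ b ⊗ b ⊗ b ⊗ b)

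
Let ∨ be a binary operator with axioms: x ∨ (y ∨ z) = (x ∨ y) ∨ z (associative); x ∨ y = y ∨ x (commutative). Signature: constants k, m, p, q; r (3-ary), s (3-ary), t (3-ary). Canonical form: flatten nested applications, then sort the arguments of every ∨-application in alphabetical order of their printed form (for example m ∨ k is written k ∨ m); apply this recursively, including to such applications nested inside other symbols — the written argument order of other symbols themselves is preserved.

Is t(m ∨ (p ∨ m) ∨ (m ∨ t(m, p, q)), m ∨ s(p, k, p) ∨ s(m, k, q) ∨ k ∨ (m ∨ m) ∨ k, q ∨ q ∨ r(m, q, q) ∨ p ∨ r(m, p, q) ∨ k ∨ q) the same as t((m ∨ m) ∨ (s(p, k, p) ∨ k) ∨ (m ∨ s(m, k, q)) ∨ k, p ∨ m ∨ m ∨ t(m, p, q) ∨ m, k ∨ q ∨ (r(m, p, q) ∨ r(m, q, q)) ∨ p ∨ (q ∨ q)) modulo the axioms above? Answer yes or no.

Answer: no — t(m ∨ m ∨ m ∨ p ∨ t(m, p, q), k ∨ k ∨ m ∨ m ∨ m ∨ s(m, k, q) ∨ s(p, k, p), k ∨ p ∨ q ∨ q ∨ q ∨ r(m, p, q) ∨ r(m, q, q)) vs t(k ∨ k ∨ m ∨ m ∨ m ∨ s(m, k, q) ∨ s(p, k, p), m ∨ m ∨ m ∨ p ∨ t(m, p, q), k ∨ p ∨ q ∨ q ∨ q ∨ r(m, p, q) ∨ r(m, q, q))

Derivation:
Left:  t(m ∨ (p ∨ m) ∨ (m ∨ t(m, p, q)), m ∨ s(p, k, p) ∨ s(m, k, q) ∨ k ∨ (m ∨ m) ∨ k, q ∨ q ∨ r(m, q, q) ∨ p ∨ r(m, p, q) ∨ k ∨ q)
  Work inside:  m ∨ s(p, k, p) ∨ s(m, k, q) ∨ k ∨ (m ∨ m) ∨ k
  Merge nested applications:  m ∨ s(p, k, p) ∨ s(m, k, q) ∨ k ∨ m ∨ m ∨ k
  Sort arguments:  k ∨ k ∨ m ∨ m ∨ m ∨ s(m, k, q) ∨ s(p, k, p)
  Put back:  t(m ∨ m ∨ m ∨ p ∨ t(m, p, q), k ∨ k ∨ m ∨ m ∨ m ∨ s(m, k, q) ∨ s(p, k, p), k ∨ p ∨ q ∨ q ∨ q ∨ r(m, p, q) ∨ r(m, q, q))
Right:  t((m ∨ m) ∨ (s(p, k, p) ∨ k) ∨ (m ∨ s(m, k, q)) ∨ k, p ∨ m ∨ m ∨ t(m, p, q) ∨ m, k ∨ q ∨ (r(m, p, q) ∨ r(m, q, q)) ∨ p ∨ (q ∨ q))
  Focus inside:  (m ∨ m) ∨ (s(p, k, p) ∨ k) ∨ (m ∨ s(m, k, q)) ∨ k
  Flatten:  m ∨ m ∨ s(p, k, p) ∨ k ∨ m ∨ s(m, k, q) ∨ k
  Sort:  k ∨ k ∨ m ∨ m ∨ m ∨ s(m, k, q) ∨ s(p, k, p)
  Put back:  t(k ∨ k ∨ m ∨ m ∨ m ∨ s(m, k, q) ∨ s(p, k, p), m ∨ m ∨ m ∨ p ∨ t(m, p, q), k ∨ p ∨ q ∨ q ∨ q ∨ r(m, p, q) ∨ r(m, q, q))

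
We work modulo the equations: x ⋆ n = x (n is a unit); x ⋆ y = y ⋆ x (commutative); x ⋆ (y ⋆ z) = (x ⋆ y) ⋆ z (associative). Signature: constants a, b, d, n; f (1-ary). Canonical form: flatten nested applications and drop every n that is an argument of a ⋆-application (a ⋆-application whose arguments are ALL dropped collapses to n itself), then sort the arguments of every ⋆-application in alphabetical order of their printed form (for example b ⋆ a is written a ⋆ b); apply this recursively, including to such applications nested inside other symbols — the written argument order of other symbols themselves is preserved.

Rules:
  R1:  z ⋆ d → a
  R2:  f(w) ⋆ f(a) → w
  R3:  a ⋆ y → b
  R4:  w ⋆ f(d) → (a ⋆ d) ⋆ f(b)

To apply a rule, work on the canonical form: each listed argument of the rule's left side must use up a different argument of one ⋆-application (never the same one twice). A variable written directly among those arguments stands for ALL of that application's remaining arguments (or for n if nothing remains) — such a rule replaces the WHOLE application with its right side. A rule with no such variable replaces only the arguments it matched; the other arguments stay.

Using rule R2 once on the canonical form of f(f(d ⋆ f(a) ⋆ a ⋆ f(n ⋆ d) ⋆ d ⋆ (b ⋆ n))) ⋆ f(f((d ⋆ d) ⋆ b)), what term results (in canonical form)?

Answer: f(f(a ⋆ b ⋆ d ⋆ d ⋆ d)) ⋆ f(f(b ⋆ d ⋆ d))

Derivation:
Canonical form:  f(f(a ⋆ b ⋆ d ⋆ d ⋆ f(a) ⋆ f(d))) ⋆ f(f(b ⋆ d ⋆ d))
Apply R2:  consuming f(a), f(d);  w := d
Result:  f(f(a ⋆ b ⋆ d ⋆ d ⋆ d)) ⋆ f(f(b ⋆ d ⋆ d))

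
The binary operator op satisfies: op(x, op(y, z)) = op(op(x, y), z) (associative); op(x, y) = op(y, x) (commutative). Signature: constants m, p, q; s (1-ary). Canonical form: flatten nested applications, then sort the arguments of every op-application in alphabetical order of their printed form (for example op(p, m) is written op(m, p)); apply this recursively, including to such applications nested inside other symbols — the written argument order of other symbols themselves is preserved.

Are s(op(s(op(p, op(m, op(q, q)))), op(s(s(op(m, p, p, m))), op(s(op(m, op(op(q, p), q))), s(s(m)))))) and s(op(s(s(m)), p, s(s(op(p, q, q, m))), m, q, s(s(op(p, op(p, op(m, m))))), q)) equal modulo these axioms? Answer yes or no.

Left:  s(op(s(op(p, op(m, op(q, q)))), op(s(s(op(m, p, p, m))), op(s(op(m, op(op(q, p), q))), s(s(m))))))
  Work inside:  op(s(op(p, op(m, op(q, q)))), op(s(s(op(m, p, p, m))), op(s(op(m, op(op(q, p), q))), s(s(m)))))
  Flatten:  op(s(op(p, op(m, op(q, q)))), s(s(op(m, p, p, m))), s(op(m, op(op(q, p), q))), s(s(m)))
  Canonicalize subterm:  s(op(p, op(m, op(q, q))))  →  s(op(m, p, q, q))
  Simplify inside:  s(s(op(m, p, p, m)))  →  s(s(op(m, m, p, p)))
  Canonicalize subterm:  s(op(m, op(op(q, p), q)))  →  s(op(m, p, q, q))
  Order the arguments:  op(s(op(m, p, q, q)), s(op(m, p, q, q)), s(s(m)), s(s(op(m, m, p, p))))
  Put back:  s(op(s(op(m, p, q, q)), s(op(m, p, q, q)), s(s(m)), s(s(op(m, m, p, p)))))
Right:  s(op(s(s(m)), p, s(s(op(p, q, q, m))), m, q, s(s(op(p, op(p, op(m, m))))), q))
  Focus inside:  op(s(s(m)), p, s(s(op(p, q, q, m))), m, q, s(s(op(p, op(p, op(m, m))))), q)
  Inside:  s(s(op(p, q, q, m)))  →  s(s(op(m, p, q, q)))
  Simplify inside:  s(s(op(p, op(p, op(m, m)))))  →  s(s(op(m, m, p, p)))
  Order the arguments:  op(m, p, q, q, s(s(m)), s(s(op(m, m, p, p))), s(s(op(m, p, q, q))))
  Rebuild:  s(op(m, p, q, q, s(s(m)), s(s(op(m, m, p, p))), s(s(op(m, p, q, q)))))

Answer: no — s(op(s(op(m, p, q, q)), s(op(m, p, q, q)), s(s(m)), s(s(op(m, m, p, p))))) vs s(op(m, p, q, q, s(s(m)), s(s(op(m, m, p, p))), s(s(op(m, p, q, q)))))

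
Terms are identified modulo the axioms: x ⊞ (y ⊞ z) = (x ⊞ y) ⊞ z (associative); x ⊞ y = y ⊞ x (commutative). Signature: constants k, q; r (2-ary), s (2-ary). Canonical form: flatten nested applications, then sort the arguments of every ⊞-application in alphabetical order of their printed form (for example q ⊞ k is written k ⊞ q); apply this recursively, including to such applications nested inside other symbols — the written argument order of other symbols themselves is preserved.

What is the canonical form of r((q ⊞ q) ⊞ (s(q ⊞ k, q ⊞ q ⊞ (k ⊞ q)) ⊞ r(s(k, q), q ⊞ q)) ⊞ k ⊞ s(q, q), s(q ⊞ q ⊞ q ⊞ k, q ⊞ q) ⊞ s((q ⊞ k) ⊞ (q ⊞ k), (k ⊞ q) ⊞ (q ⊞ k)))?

Descend into:  (q ⊞ q) ⊞ (s(q ⊞ k, q ⊞ q ⊞ (k ⊞ q)) ⊞ r(s(k, q), q ⊞ q)) ⊞ k ⊞ s(q, q)
Un-nest:  q ⊞ q ⊞ s(q ⊞ k, q ⊞ q ⊞ (k ⊞ q)) ⊞ r(s(k, q), q ⊞ q) ⊞ k ⊞ s(q, q)
Canonicalize subterm:  s(q ⊞ k, q ⊞ q ⊞ (k ⊞ q))  →  s(k ⊞ q, k ⊞ q ⊞ q ⊞ q)
Order the arguments:  k ⊞ q ⊞ q ⊞ r(s(k, q), q ⊞ q) ⊞ s(k ⊞ q, k ⊞ q ⊞ q ⊞ q) ⊞ s(q, q)
Put back:  r(k ⊞ q ⊞ q ⊞ r(s(k, q), q ⊞ q) ⊞ s(k ⊞ q, k ⊞ q ⊞ q ⊞ q) ⊞ s(q, q), s(k ⊞ k ⊞ q ⊞ q, k ⊞ k ⊞ q ⊞ q) ⊞ s(k ⊞ q ⊞ q ⊞ q, q ⊞ q))

Answer: r(k ⊞ q ⊞ q ⊞ r(s(k, q), q ⊞ q) ⊞ s(k ⊞ q, k ⊞ q ⊞ q ⊞ q) ⊞ s(q, q), s(k ⊞ k ⊞ q ⊞ q, k ⊞ k ⊞ q ⊞ q) ⊞ s(k ⊞ q ⊞ q ⊞ q, q ⊞ q))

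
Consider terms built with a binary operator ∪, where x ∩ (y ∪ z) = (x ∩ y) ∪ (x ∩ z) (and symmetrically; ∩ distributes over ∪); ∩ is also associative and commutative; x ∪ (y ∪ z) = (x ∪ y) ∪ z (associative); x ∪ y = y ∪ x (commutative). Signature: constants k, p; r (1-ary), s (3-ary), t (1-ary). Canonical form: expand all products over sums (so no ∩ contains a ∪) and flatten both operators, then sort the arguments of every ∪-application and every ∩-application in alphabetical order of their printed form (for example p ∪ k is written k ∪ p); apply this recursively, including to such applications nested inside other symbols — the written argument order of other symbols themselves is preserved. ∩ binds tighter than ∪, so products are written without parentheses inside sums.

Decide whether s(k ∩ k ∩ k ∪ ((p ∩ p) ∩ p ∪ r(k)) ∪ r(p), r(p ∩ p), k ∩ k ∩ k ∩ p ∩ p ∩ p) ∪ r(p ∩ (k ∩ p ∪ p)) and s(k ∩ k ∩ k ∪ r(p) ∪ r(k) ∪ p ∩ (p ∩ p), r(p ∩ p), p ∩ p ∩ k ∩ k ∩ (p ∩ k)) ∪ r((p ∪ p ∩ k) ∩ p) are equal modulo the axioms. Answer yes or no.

Answer: yes — both canonical forms are r(k ∩ p ∩ p ∪ p ∩ p) ∪ s(k ∩ k ∩ k ∪ p ∩ p ∩ p ∪ r(k) ∪ r(p), r(p ∩ p), k ∩ k ∩ k ∩ p ∩ p ∩ p)

Derivation:
Left:  s(k ∩ k ∩ k ∪ ((p ∩ p) ∩ p ∪ r(k)) ∪ r(p), r(p ∩ p), k ∩ k ∩ k ∩ p ∩ p ∩ p) ∪ r(p ∩ (k ∩ p ∪ p))
  Expand products over sums:  s(k ∩ k ∩ k ∪ p ∩ p ∩ p ∪ r(k) ∪ r(p), r(p ∩ p), k ∩ k ∩ k ∩ p ∩ p ∩ p) ∪ r(k ∩ p ∩ p ∪ p ∩ p)
  Order the arguments:  r(k ∩ p ∩ p ∪ p ∩ p) ∪ s(k ∩ k ∩ k ∪ p ∩ p ∩ p ∪ r(k) ∪ r(p), r(p ∩ p), k ∩ k ∩ k ∩ p ∩ p ∩ p)
Right:  s(k ∩ k ∩ k ∪ r(p) ∪ r(k) ∪ p ∩ (p ∩ p), r(p ∩ p), p ∩ p ∩ k ∩ k ∩ (p ∩ k)) ∪ r((p ∪ p ∩ k) ∩ p)
  Expand products over sums:  s(k ∩ k ∩ k ∪ p ∩ p ∩ p ∪ r(k) ∪ r(p), r(p ∩ p), k ∩ k ∩ k ∩ p ∩ p ∩ p) ∪ r(k ∩ p ∩ p ∪ p ∩ p)
  Sort arguments:  r(k ∩ p ∩ p ∪ p ∩ p) ∪ s(k ∩ k ∩ k ∪ p ∩ p ∩ p ∪ r(k) ∪ r(p), r(p ∩ p), k ∩ k ∩ k ∩ p ∩ p ∩ p)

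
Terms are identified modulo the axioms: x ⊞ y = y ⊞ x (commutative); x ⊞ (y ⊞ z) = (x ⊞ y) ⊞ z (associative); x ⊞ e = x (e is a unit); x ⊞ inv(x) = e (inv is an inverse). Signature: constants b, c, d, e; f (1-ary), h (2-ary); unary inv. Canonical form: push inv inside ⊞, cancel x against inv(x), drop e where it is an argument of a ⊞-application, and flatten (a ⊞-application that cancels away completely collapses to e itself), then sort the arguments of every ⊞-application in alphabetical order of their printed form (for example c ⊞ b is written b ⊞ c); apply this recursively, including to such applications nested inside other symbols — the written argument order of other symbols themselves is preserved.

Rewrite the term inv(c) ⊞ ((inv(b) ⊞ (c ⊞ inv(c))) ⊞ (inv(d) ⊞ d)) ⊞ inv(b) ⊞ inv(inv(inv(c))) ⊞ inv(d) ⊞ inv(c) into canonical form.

Answer: inv(b) ⊞ inv(b) ⊞ inv(c) ⊞ inv(c) ⊞ inv(c) ⊞ inv(d)

Derivation:
Push inv inside:  distribute inv over ⊞ and collapse double inv
Collect terms:  inv(c) ⊞ inv(c) ⊞ inv(c) ⊞ inv(b) ⊞ inv(b) ⊞ inv(d)
Order the arguments:  inv(b) ⊞ inv(b) ⊞ inv(c) ⊞ inv(c) ⊞ inv(c) ⊞ inv(d)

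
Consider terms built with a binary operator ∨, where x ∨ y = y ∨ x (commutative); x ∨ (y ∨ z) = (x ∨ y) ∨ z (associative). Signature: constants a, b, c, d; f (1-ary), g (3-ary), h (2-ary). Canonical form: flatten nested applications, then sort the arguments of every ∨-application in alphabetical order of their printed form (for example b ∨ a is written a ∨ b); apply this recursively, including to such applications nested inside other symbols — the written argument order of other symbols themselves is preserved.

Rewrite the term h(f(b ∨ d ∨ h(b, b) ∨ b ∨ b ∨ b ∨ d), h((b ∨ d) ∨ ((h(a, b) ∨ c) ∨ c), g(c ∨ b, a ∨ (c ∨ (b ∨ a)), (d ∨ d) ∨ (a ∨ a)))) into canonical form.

Answer: h(f(b ∨ b ∨ b ∨ b ∨ d ∨ d ∨ h(b, b)), h(b ∨ c ∨ c ∨ d ∨ h(a, b), g(b ∨ c, a ∨ a ∨ b ∨ c, a ∨ a ∨ d ∨ d)))

Derivation:
Descend into:  (b ∨ d) ∨ ((h(a, b) ∨ c) ∨ c)
Flatten:  b ∨ d ∨ h(a, b) ∨ c ∨ c
Sort arguments:  b ∨ c ∨ c ∨ d ∨ h(a, b)
Reassemble:  h(f(b ∨ b ∨ b ∨ b ∨ d ∨ d ∨ h(b, b)), h(b ∨ c ∨ c ∨ d ∨ h(a, b), g(b ∨ c, a ∨ a ∨ b ∨ c, a ∨ a ∨ d ∨ d)))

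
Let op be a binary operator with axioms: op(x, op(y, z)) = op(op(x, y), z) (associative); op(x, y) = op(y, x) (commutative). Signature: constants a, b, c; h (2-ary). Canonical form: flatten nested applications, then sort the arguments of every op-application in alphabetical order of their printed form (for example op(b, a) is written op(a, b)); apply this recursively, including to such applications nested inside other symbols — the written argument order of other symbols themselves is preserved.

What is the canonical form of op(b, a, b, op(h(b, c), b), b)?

Answer: op(a, b, b, b, b, h(b, c))

Derivation:
Flatten:  op(b, a, b, h(b, c), b, b)
Sort:  op(a, b, b, b, b, h(b, c))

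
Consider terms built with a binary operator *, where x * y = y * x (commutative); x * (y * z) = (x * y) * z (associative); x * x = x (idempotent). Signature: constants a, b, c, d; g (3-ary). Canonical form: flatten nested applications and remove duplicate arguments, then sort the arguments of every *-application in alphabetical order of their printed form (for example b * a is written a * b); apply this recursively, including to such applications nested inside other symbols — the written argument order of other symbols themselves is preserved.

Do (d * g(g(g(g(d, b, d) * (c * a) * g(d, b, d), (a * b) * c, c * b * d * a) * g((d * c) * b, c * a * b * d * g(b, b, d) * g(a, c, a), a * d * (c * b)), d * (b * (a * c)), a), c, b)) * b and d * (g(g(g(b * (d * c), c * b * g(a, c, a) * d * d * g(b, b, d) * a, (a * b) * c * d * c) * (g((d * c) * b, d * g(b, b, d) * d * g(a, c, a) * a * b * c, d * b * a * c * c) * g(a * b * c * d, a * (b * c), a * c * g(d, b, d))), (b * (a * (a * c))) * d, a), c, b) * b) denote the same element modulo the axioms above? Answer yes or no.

Answer: no — b * d * g(g(g(a * c * g(d, b, d), a * b * c, a * b * c * d) * g(b * c * d, a * b * c * d * g(a, c, a) * g(b, b, d), a * b * c * d), a * b * c * d, a), c, b) vs b * d * g(g(g(a * b * c * d, a * b * c, a * c * g(d, b, d)) * g(b * c * d, a * b * c * d * g(a, c, a) * g(b, b, d), a * b * c * d), a * b * c * d, a), c, b)

Derivation:
Left:  (d * g(g(g(g(d, b, d) * (c * a) * g(d, b, d), (a * b) * c, c * b * d * a) * g((d * c) * b, c * a * b * d * g(b, b, d) * g(a, c, a), a * d * (c * b)), d * (b * (a * c)), a), c, b)) * b
  Un-nest:  d * g(g(g(g(d, b, d) * (c * a) * g(d, b, d), (a * b) * c, c * b * d * a) * g((d * c) * b, c * a * b * d * g(b, b, d) * g(a, c, a), a * d * (c * b)), d * (b * (a * c)), a), c, b) * b
  Simplify inside:  g(g(g(g(d, b, d) * (c * a) * g(d, b, d), (a * b) * c, c * b * d * a) * g((d * c) * b, c * a * b * d * g(b, b, d) * g(a, c, a), a * d * (c * b)), d * (b * (a * c)), a), c, b)  →  g(g(g(a * c * g(d, b, d), a * b * c, a * b * c * d) * g(b * c * d, a * b * c * d * g(a, c, a) * g(b, b, d), a * b * c * d), a * b * c * d, a), c, b)
  Sort:  b * d * g(g(g(a * c * g(d, b, d), a * b * c, a * b * c * d) * g(b * c * d, a * b * c * d * g(a, c, a) * g(b, b, d), a * b * c * d), a * b * c * d, a), c, b)
Right:  d * (g(g(g(b * (d * c), c * b * g(a, c, a) * d * d * g(b, b, d) * a, (a * b) * c * d * c) * (g((d * c) * b, d * g(b, b, d) * d * g(a, c, a) * a * b * c, d * b * a * c * c) * g(a * b * c * d, a * (b * c), a * c * g(d, b, d))), (b * (a * (a * c))) * d, a), c, b) * b)
  Merge nested applications:  d * g(g(g(b * (d * c), c * b * g(a, c, a) * d * d * g(b, b, d) * a, (a * b) * c * d * c) * (g((d * c) * b, d * g(b, b, d) * d * g(a, c, a) * a * b * c, d * b * a * c * c) * g(a * b * c * d, a * (b * c), a * c * g(d, b, d))), (b * (a * (a * c))) * d, a), c, b) * b
  Inside:  g(g(g(b * (d * c), c * b * g(a, c, a) * d * d * g(b, b, d) * a, (a * b) * c * d * c) * (g((d * c) * b, d * g(b, b, d) * d * g(a, c, a) * a * b * c, d * b * a * c * c) * g(a * b * c * d, a * (b * c), a * c * g(d, b, d))), (b * (a * (a * c))) * d, a), c, b)  →  g(g(g(a * b * c * d, a * b * c, a * c * g(d, b, d)) * g(b * c * d, a * b * c * d * g(a, c, a) * g(b, b, d), a * b * c * d), a * b * c * d, a), c, b)
  Sort arguments:  b * d * g(g(g(a * b * c * d, a * b * c, a * c * g(d, b, d)) * g(b * c * d, a * b * c * d * g(a, c, a) * g(b, b, d), a * b * c * d), a * b * c * d, a), c, b)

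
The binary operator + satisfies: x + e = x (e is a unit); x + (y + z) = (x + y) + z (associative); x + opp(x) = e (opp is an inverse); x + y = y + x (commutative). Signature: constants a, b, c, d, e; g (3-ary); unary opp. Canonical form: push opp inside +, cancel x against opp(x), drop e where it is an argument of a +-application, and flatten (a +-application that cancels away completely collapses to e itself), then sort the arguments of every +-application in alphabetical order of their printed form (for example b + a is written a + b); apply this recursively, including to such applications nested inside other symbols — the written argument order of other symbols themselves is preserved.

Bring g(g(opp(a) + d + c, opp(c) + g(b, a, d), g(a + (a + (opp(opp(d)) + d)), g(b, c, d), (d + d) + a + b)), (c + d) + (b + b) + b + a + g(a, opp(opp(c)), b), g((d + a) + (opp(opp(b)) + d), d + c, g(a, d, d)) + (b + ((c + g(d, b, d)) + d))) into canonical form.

Answer: g(g(c + d + opp(a), g(b, a, d) + opp(c), g(a + a + d + d, g(b, c, d), a + b + d + d)), a + b + b + b + c + d + g(a, c, b), b + c + d + g(a + b + d + d, c + d, g(a, d, d)) + g(d, b, d))

Derivation:
Work inside:  g((d + a) + (opp(opp(b)) + d), d + c, g(a, d, d)) + (b + ((c + g(d, b, d)) + d))
Push opp inside:  distribute opp over + and collapse double opp
Collect:  g(a + b + d + d, c + d, g(a, d, d)) + b + c + g(d, b, d) + d
Order the arguments:  b + c + d + g(a + b + d + d, c + d, g(a, d, d)) + g(d, b, d)
Put back:  g(g(c + d + opp(a), g(b, a, d) + opp(c), g(a + a + d + d, g(b, c, d), a + b + d + d)), a + b + b + b + c + d + g(a, c, b), b + c + d + g(a + b + d + d, c + d, g(a, d, d)) + g(d, b, d))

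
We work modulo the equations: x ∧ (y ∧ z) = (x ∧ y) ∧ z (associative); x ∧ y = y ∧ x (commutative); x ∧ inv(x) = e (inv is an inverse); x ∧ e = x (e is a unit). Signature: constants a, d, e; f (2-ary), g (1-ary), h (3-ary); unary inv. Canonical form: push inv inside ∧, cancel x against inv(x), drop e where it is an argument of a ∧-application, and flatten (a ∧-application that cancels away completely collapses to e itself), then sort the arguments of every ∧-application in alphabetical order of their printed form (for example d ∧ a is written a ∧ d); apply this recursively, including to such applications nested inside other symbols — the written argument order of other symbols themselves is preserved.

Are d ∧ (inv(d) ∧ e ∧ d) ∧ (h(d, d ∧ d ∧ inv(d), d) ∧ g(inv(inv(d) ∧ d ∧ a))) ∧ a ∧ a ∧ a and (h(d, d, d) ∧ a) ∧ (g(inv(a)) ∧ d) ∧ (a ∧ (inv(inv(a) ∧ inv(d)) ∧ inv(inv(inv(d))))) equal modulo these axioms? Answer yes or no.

Answer: yes — both canonical forms are a ∧ a ∧ a ∧ d ∧ g(inv(a)) ∧ h(d, d, d)

Derivation:
Left:  d ∧ (inv(d) ∧ e ∧ d) ∧ (h(d, d ∧ d ∧ inv(d), d) ∧ g(inv(inv(d) ∧ d ∧ a))) ∧ a ∧ a ∧ a
  Push inv inside:  distribute inv over ∧ and collapse double inv
  Collect terms:  d ∧ h(d, d, d) ∧ g(inv(a)) ∧ a ∧ a ∧ a
  Sort arguments:  a ∧ a ∧ a ∧ d ∧ g(inv(a)) ∧ h(d, d, d)
Right:  (h(d, d, d) ∧ a) ∧ (g(inv(a)) ∧ d) ∧ (a ∧ (inv(inv(a) ∧ inv(d)) ∧ inv(inv(inv(d)))))
  Push inv inside:  distribute inv over ∧ and collapse double inv
  Collect terms:  h(d, d, d) ∧ a ∧ a ∧ a ∧ g(inv(a)) ∧ d
  Sort arguments:  a ∧ a ∧ a ∧ d ∧ g(inv(a)) ∧ h(d, d, d)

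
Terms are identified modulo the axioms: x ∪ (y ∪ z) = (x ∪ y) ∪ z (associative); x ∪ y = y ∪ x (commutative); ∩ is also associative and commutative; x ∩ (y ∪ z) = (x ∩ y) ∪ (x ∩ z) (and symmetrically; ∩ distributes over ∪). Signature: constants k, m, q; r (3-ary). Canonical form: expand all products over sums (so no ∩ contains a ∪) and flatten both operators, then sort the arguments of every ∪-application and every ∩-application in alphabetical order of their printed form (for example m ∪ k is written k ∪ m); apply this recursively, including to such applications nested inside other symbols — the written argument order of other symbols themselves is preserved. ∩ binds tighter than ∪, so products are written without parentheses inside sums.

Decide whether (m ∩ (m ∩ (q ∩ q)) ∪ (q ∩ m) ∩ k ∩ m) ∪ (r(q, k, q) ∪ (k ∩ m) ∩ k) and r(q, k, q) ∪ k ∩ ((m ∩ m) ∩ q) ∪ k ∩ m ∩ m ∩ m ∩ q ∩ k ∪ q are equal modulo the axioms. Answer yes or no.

Answer: no — k ∩ k ∩ m ∪ k ∩ m ∩ m ∩ q ∪ m ∩ m ∩ q ∩ q ∪ r(q, k, q) vs k ∩ k ∩ m ∩ m ∩ m ∩ q ∪ k ∩ m ∩ m ∩ q ∪ q ∪ r(q, k, q)

Derivation:
Left:  (m ∩ (m ∩ (q ∩ q)) ∪ (q ∩ m) ∩ k ∩ m) ∪ (r(q, k, q) ∪ (k ∩ m) ∩ k)
  Merge nested applications:  m ∩ m ∩ q ∩ q ∪ k ∩ m ∩ m ∩ q ∪ r(q, k, q) ∪ k ∩ k ∩ m
  Sort arguments:  k ∩ k ∩ m ∪ k ∩ m ∩ m ∩ q ∪ m ∩ m ∩ q ∩ q ∪ r(q, k, q)
Right:  r(q, k, q) ∪ k ∩ ((m ∩ m) ∩ q) ∪ k ∩ m ∩ m ∩ m ∩ q ∩ k ∪ q
  Un-nest:  r(q, k, q) ∪ k ∩ m ∩ m ∩ q ∪ k ∩ k ∩ m ∩ m ∩ m ∩ q ∪ q
  Sort:  k ∩ k ∩ m ∩ m ∩ m ∩ q ∪ k ∩ m ∩ m ∩ q ∪ q ∪ r(q, k, q)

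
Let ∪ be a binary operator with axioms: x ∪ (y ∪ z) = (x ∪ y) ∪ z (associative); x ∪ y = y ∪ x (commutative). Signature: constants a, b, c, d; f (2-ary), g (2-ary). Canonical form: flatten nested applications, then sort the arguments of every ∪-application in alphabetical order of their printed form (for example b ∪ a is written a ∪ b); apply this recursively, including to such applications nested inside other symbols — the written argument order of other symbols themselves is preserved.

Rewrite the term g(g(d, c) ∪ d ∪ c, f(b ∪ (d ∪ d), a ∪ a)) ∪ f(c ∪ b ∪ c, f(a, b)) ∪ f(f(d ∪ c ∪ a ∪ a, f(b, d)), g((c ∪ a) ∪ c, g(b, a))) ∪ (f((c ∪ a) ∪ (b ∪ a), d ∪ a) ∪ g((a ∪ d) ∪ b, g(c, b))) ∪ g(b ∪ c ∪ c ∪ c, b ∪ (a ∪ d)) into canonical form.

Answer: f(a ∪ a ∪ b ∪ c, a ∪ d) ∪ f(b ∪ c ∪ c, f(a, b)) ∪ f(f(a ∪ a ∪ c ∪ d, f(b, d)), g(a ∪ c ∪ c, g(b, a))) ∪ g(a ∪ b ∪ d, g(c, b)) ∪ g(b ∪ c ∪ c ∪ c, a ∪ b ∪ d) ∪ g(c ∪ d ∪ g(d, c), f(b ∪ d ∪ d, a ∪ a))

Derivation:
Merge nested applications:  g(g(d, c) ∪ d ∪ c, f(b ∪ (d ∪ d), a ∪ a)) ∪ f(c ∪ b ∪ c, f(a, b)) ∪ f(f(d ∪ c ∪ a ∪ a, f(b, d)), g((c ∪ a) ∪ c, g(b, a))) ∪ f((c ∪ a) ∪ (b ∪ a), d ∪ a) ∪ g((a ∪ d) ∪ b, g(c, b)) ∪ g(b ∪ c ∪ c ∪ c, b ∪ (a ∪ d))
Simplify inside:  g(g(d, c) ∪ d ∪ c, f(b ∪ (d ∪ d), a ∪ a))  →  g(c ∪ d ∪ g(d, c), f(b ∪ d ∪ d, a ∪ a))
Canonicalize subterm:  f(c ∪ b ∪ c, f(a, b))  →  f(b ∪ c ∪ c, f(a, b))
Inside:  f(f(d ∪ c ∪ a ∪ a, f(b, d)), g((c ∪ a) ∪ c, g(b, a)))  →  f(f(a ∪ a ∪ c ∪ d, f(b, d)), g(a ∪ c ∪ c, g(b, a)))
Sort arguments:  f(a ∪ a ∪ b ∪ c, a ∪ d) ∪ f(b ∪ c ∪ c, f(a, b)) ∪ f(f(a ∪ a ∪ c ∪ d, f(b, d)), g(a ∪ c ∪ c, g(b, a))) ∪ g(a ∪ b ∪ d, g(c, b)) ∪ g(b ∪ c ∪ c ∪ c, a ∪ b ∪ d) ∪ g(c ∪ d ∪ g(d, c), f(b ∪ d ∪ d, a ∪ a))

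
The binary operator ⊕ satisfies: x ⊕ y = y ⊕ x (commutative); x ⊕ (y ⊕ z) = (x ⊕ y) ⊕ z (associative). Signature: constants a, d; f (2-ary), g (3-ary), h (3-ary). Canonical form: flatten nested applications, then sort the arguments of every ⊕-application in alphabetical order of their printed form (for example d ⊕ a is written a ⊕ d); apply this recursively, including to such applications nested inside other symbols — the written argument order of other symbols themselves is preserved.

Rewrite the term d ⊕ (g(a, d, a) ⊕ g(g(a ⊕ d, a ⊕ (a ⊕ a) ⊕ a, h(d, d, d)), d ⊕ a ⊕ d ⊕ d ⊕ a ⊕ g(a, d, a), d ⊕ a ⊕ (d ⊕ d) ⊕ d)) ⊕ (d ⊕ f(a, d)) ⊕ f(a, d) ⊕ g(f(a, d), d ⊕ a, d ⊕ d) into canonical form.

Un-nest:  d ⊕ g(a, d, a) ⊕ g(g(a ⊕ d, a ⊕ (a ⊕ a) ⊕ a, h(d, d, d)), d ⊕ a ⊕ d ⊕ d ⊕ a ⊕ g(a, d, a), d ⊕ a ⊕ (d ⊕ d) ⊕ d) ⊕ d ⊕ f(a, d) ⊕ f(a, d) ⊕ g(f(a, d), d ⊕ a, d ⊕ d)
Simplify inside:  g(g(a ⊕ d, a ⊕ (a ⊕ a) ⊕ a, h(d, d, d)), d ⊕ a ⊕ d ⊕ d ⊕ a ⊕ g(a, d, a), d ⊕ a ⊕ (d ⊕ d) ⊕ d)  →  g(g(a ⊕ d, a ⊕ a ⊕ a ⊕ a, h(d, d, d)), a ⊕ a ⊕ d ⊕ d ⊕ d ⊕ g(a, d, a), a ⊕ d ⊕ d ⊕ d ⊕ d)
Inside:  g(f(a, d), d ⊕ a, d ⊕ d)  →  g(f(a, d), a ⊕ d, d ⊕ d)
Order the arguments:  d ⊕ d ⊕ f(a, d) ⊕ f(a, d) ⊕ g(a, d, a) ⊕ g(f(a, d), a ⊕ d, d ⊕ d) ⊕ g(g(a ⊕ d, a ⊕ a ⊕ a ⊕ a, h(d, d, d)), a ⊕ a ⊕ d ⊕ d ⊕ d ⊕ g(a, d, a), a ⊕ d ⊕ d ⊕ d ⊕ d)

Answer: d ⊕ d ⊕ f(a, d) ⊕ f(a, d) ⊕ g(a, d, a) ⊕ g(f(a, d), a ⊕ d, d ⊕ d) ⊕ g(g(a ⊕ d, a ⊕ a ⊕ a ⊕ a, h(d, d, d)), a ⊕ a ⊕ d ⊕ d ⊕ d ⊕ g(a, d, a), a ⊕ d ⊕ d ⊕ d ⊕ d)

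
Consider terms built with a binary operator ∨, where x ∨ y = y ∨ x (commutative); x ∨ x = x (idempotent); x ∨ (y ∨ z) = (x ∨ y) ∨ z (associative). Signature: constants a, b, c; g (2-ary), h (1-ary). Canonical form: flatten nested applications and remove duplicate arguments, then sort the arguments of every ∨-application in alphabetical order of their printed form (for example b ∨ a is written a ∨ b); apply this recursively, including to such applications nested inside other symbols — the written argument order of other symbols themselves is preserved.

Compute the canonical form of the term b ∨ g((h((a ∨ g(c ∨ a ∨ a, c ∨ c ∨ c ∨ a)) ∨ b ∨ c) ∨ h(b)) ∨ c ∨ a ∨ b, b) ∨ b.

Answer: b ∨ g(a ∨ b ∨ c ∨ h(a ∨ b ∨ c ∨ g(a ∨ c, a ∨ c)) ∨ h(b), b)

Derivation:
Canonicalize subterm:  g((h((a ∨ g(c ∨ a ∨ a, c ∨ c ∨ c ∨ a)) ∨ b ∨ c) ∨ h(b)) ∨ c ∨ a ∨ b, b)  →  g(a ∨ b ∨ c ∨ h(a ∨ b ∨ c ∨ g(a ∨ c, a ∨ c)) ∨ h(b), b)
Drop duplicates:  drop duplicate b
Sort:  b ∨ g(a ∨ b ∨ c ∨ h(a ∨ b ∨ c ∨ g(a ∨ c, a ∨ c)) ∨ h(b), b)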